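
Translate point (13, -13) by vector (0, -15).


Translation: (x+dx, y+dy) = (13+0, -13+-15) = (13, -28)

(13, -28)


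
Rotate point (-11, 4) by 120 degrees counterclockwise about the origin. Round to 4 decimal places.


x' = -11*cos(120) - 4*sin(120) = 2.0359
y' = -11*sin(120) + 4*cos(120) = -11.5263

(2.0359, -11.5263)


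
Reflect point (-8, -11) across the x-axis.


Reflection across x-axis: (x, y) -> (x, -y)
(-8, -11) -> (-8, 11)

(-8, 11)


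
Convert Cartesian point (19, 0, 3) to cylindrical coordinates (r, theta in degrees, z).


r = sqrt(19^2 + 0^2) = 19
theta = atan2(0, 19) = 0 deg
z = 3

r = 19, theta = 0 deg, z = 3


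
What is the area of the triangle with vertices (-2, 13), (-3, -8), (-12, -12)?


Area = |x1(y2-y3) + x2(y3-y1) + x3(y1-y2)| / 2
= |-2*(-8--12) + -3*(-12-13) + -12*(13--8)| / 2
= 92.5

92.5


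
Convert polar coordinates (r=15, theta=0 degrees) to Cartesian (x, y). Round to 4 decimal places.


x = 15 * cos(0) = 15
y = 15 * sin(0) = 0

(15, 0)


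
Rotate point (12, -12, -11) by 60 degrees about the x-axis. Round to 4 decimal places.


x' = 12
y' = -12*cos(60) - -11*sin(60) = 3.5263
z' = -12*sin(60) + -11*cos(60) = -15.8923

(12, 3.5263, -15.8923)


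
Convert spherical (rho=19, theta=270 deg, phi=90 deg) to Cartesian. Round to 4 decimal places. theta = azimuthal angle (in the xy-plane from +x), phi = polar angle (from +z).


x = 19 * sin(90) * cos(270) = 0
y = 19 * sin(90) * sin(270) = -19
z = 19 * cos(90) = 0

(0, -19, 0)


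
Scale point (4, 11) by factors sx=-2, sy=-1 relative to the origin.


Scaling: (x*sx, y*sy) = (4*-2, 11*-1) = (-8, -11)

(-8, -11)


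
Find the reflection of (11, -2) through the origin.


Reflection through origin: (x, y) -> (-x, -y)
(11, -2) -> (-11, 2)

(-11, 2)


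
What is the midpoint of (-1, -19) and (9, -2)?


Midpoint = ((-1+9)/2, (-19+-2)/2) = (4, -10.5)

(4, -10.5)


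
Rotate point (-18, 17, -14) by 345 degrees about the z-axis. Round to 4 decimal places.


x' = -18*cos(345) - 17*sin(345) = -12.9867
y' = -18*sin(345) + 17*cos(345) = 21.0795
z' = -14

(-12.9867, 21.0795, -14)


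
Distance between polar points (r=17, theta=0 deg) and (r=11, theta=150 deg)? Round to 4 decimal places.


d = sqrt(r1^2 + r2^2 - 2*r1*r2*cos(t2-t1))
d = sqrt(17^2 + 11^2 - 2*17*11*cos(150-0)) = 27.0905

27.0905


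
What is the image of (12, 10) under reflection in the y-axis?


Reflection across y-axis: (x, y) -> (-x, y)
(12, 10) -> (-12, 10)

(-12, 10)


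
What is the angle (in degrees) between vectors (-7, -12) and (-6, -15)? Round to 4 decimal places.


dot = -7*-6 + -12*-15 = 222
|u| = 13.8924, |v| = 16.1555
cos(angle) = 0.9891
angle = 8.455 degrees

8.455 degrees


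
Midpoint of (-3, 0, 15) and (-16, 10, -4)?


Midpoint = ((-3+-16)/2, (0+10)/2, (15+-4)/2) = (-9.5, 5, 5.5)

(-9.5, 5, 5.5)


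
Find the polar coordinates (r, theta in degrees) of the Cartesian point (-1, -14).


r = sqrt((-1)^2 + (-14)^2) = 14.0357
theta = atan2(-14, -1) = 265.9144 degrees

r = 14.0357, theta = 265.9144 degrees


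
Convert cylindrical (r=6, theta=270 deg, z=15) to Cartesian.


x = 6 * cos(270) = 0
y = 6 * sin(270) = -6
z = 15

(0, -6, 15)


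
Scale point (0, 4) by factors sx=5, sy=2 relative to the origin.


Scaling: (x*sx, y*sy) = (0*5, 4*2) = (0, 8)

(0, 8)


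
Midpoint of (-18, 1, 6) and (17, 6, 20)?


Midpoint = ((-18+17)/2, (1+6)/2, (6+20)/2) = (-0.5, 3.5, 13)

(-0.5, 3.5, 13)


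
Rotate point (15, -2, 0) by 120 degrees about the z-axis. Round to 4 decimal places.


x' = 15*cos(120) - -2*sin(120) = -5.7679
y' = 15*sin(120) + -2*cos(120) = 13.9904
z' = 0

(-5.7679, 13.9904, 0)


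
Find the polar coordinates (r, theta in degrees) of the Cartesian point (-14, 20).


r = sqrt((-14)^2 + 20^2) = 24.4131
theta = atan2(20, -14) = 124.992 degrees

r = 24.4131, theta = 124.992 degrees


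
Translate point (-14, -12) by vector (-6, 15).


Translation: (x+dx, y+dy) = (-14+-6, -12+15) = (-20, 3)

(-20, 3)


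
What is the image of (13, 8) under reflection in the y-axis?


Reflection across y-axis: (x, y) -> (-x, y)
(13, 8) -> (-13, 8)

(-13, 8)


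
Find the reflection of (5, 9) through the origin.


Reflection through origin: (x, y) -> (-x, -y)
(5, 9) -> (-5, -9)

(-5, -9)


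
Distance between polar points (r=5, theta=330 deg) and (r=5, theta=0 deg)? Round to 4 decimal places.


d = sqrt(r1^2 + r2^2 - 2*r1*r2*cos(t2-t1))
d = sqrt(5^2 + 5^2 - 2*5*5*cos(0-330)) = 2.5882

2.5882


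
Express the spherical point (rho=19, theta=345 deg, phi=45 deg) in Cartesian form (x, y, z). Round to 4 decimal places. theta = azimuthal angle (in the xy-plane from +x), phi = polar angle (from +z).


x = 19 * sin(45) * cos(345) = 12.9772
y = 19 * sin(45) * sin(345) = -3.4772
z = 19 * cos(45) = 13.435

(12.9772, -3.4772, 13.435)


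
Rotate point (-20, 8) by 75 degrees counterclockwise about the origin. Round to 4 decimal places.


x' = -20*cos(75) - 8*sin(75) = -12.9038
y' = -20*sin(75) + 8*cos(75) = -17.248

(-12.9038, -17.248)


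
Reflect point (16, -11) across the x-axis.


Reflection across x-axis: (x, y) -> (x, -y)
(16, -11) -> (16, 11)

(16, 11)


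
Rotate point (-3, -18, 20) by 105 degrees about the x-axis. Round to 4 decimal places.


x' = -3
y' = -18*cos(105) - 20*sin(105) = -14.6598
z' = -18*sin(105) + 20*cos(105) = -22.563

(-3, -14.6598, -22.563)


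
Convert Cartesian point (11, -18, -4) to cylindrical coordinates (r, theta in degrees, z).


r = sqrt(11^2 + (-18)^2) = 21.095
theta = atan2(-18, 11) = 301.4296 deg
z = -4

r = 21.095, theta = 301.4296 deg, z = -4


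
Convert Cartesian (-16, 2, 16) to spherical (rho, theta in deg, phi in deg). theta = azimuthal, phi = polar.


rho = sqrt((-16)^2 + 2^2 + 16^2) = 22.7156
theta = atan2(2, -16) = 172.875 deg
phi = acos(16/22.7156) = 45.2221 deg

rho = 22.7156, theta = 172.875 deg, phi = 45.2221 deg


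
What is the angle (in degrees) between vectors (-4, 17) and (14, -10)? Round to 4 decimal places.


dot = -4*14 + 17*-10 = -226
|u| = 17.4642, |v| = 17.2047
cos(angle) = -0.7522
angle = 138.7782 degrees

138.7782 degrees


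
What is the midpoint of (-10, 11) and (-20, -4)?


Midpoint = ((-10+-20)/2, (11+-4)/2) = (-15, 3.5)

(-15, 3.5)


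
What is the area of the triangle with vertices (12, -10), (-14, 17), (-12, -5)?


Area = |x1(y2-y3) + x2(y3-y1) + x3(y1-y2)| / 2
= |12*(17--5) + -14*(-5--10) + -12*(-10-17)| / 2
= 259

259


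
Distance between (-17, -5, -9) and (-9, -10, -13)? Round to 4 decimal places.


d = sqrt((-9--17)^2 + (-10--5)^2 + (-13--9)^2) = 10.247

10.247


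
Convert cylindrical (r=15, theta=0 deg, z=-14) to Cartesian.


x = 15 * cos(0) = 15
y = 15 * sin(0) = 0
z = -14

(15, 0, -14)


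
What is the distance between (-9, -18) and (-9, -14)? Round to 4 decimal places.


d = sqrt((-9--9)^2 + (-14--18)^2) = 4

4


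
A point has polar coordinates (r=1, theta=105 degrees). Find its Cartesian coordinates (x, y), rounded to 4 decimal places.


x = 1 * cos(105) = -0.2588
y = 1 * sin(105) = 0.9659

(-0.2588, 0.9659)


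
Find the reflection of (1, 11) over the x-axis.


Reflection across x-axis: (x, y) -> (x, -y)
(1, 11) -> (1, -11)

(1, -11)


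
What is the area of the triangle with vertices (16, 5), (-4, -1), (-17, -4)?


Area = |x1(y2-y3) + x2(y3-y1) + x3(y1-y2)| / 2
= |16*(-1--4) + -4*(-4-5) + -17*(5--1)| / 2
= 9

9


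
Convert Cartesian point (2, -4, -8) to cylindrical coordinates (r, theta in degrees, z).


r = sqrt(2^2 + (-4)^2) = 4.4721
theta = atan2(-4, 2) = 296.5651 deg
z = -8

r = 4.4721, theta = 296.5651 deg, z = -8


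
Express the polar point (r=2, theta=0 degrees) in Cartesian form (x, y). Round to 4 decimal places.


x = 2 * cos(0) = 2
y = 2 * sin(0) = 0

(2, 0)


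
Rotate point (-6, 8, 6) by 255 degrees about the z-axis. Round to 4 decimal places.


x' = -6*cos(255) - 8*sin(255) = 9.2803
y' = -6*sin(255) + 8*cos(255) = 3.725
z' = 6

(9.2803, 3.725, 6)


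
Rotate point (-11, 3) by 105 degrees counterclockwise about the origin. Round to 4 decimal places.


x' = -11*cos(105) - 3*sin(105) = -0.0508
y' = -11*sin(105) + 3*cos(105) = -11.4016

(-0.0508, -11.4016)


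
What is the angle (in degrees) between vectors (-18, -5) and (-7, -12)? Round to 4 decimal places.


dot = -18*-7 + -5*-12 = 186
|u| = 18.6815, |v| = 13.8924
cos(angle) = 0.7167
angle = 44.2195 degrees

44.2195 degrees


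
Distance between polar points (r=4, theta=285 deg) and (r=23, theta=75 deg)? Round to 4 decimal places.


d = sqrt(r1^2 + r2^2 - 2*r1*r2*cos(t2-t1))
d = sqrt(4^2 + 23^2 - 2*4*23*cos(75-285)) = 26.5396

26.5396


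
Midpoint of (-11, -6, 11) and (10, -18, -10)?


Midpoint = ((-11+10)/2, (-6+-18)/2, (11+-10)/2) = (-0.5, -12, 0.5)

(-0.5, -12, 0.5)


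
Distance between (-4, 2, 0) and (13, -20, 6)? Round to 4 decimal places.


d = sqrt((13--4)^2 + (-20-2)^2 + (6-0)^2) = 28.4429

28.4429


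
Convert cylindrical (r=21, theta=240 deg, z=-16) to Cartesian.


x = 21 * cos(240) = -10.5
y = 21 * sin(240) = -18.1865
z = -16

(-10.5, -18.1865, -16)


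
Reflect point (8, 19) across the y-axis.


Reflection across y-axis: (x, y) -> (-x, y)
(8, 19) -> (-8, 19)

(-8, 19)


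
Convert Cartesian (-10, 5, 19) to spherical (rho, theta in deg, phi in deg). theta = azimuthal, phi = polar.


rho = sqrt((-10)^2 + 5^2 + 19^2) = 22.0454
theta = atan2(5, -10) = 153.4349 deg
phi = acos(19/22.0454) = 30.4742 deg

rho = 22.0454, theta = 153.4349 deg, phi = 30.4742 deg


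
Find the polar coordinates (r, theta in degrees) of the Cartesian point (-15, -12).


r = sqrt((-15)^2 + (-12)^2) = 19.2094
theta = atan2(-12, -15) = 218.6598 degrees

r = 19.2094, theta = 218.6598 degrees


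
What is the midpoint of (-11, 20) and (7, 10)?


Midpoint = ((-11+7)/2, (20+10)/2) = (-2, 15)

(-2, 15)


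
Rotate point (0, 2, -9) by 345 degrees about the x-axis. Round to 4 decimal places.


x' = 0
y' = 2*cos(345) - -9*sin(345) = -0.3975
z' = 2*sin(345) + -9*cos(345) = -9.211

(0, -0.3975, -9.211)


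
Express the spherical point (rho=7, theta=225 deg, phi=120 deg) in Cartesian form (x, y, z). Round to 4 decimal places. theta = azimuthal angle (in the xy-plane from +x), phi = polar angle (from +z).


x = 7 * sin(120) * cos(225) = -4.2866
y = 7 * sin(120) * sin(225) = -4.2866
z = 7 * cos(120) = -3.5

(-4.2866, -4.2866, -3.5)


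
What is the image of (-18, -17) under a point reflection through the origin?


Reflection through origin: (x, y) -> (-x, -y)
(-18, -17) -> (18, 17)

(18, 17)


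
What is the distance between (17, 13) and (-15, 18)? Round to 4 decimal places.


d = sqrt((-15-17)^2 + (18-13)^2) = 32.3883

32.3883


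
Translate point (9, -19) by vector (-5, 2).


Translation: (x+dx, y+dy) = (9+-5, -19+2) = (4, -17)

(4, -17)


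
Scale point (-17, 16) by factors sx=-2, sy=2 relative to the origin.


Scaling: (x*sx, y*sy) = (-17*-2, 16*2) = (34, 32)

(34, 32)


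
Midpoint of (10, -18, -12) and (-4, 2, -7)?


Midpoint = ((10+-4)/2, (-18+2)/2, (-12+-7)/2) = (3, -8, -9.5)

(3, -8, -9.5)


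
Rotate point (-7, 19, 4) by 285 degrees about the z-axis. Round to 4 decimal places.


x' = -7*cos(285) - 19*sin(285) = 16.5409
y' = -7*sin(285) + 19*cos(285) = 11.679
z' = 4

(16.5409, 11.679, 4)


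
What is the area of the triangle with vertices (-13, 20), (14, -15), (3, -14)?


Area = |x1(y2-y3) + x2(y3-y1) + x3(y1-y2)| / 2
= |-13*(-15--14) + 14*(-14-20) + 3*(20--15)| / 2
= 179

179


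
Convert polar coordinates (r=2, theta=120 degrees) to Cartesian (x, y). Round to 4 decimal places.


x = 2 * cos(120) = -1
y = 2 * sin(120) = 1.7321

(-1, 1.7321)


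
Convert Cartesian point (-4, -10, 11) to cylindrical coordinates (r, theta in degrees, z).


r = sqrt((-4)^2 + (-10)^2) = 10.7703
theta = atan2(-10, -4) = 248.1986 deg
z = 11

r = 10.7703, theta = 248.1986 deg, z = 11


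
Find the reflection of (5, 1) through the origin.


Reflection through origin: (x, y) -> (-x, -y)
(5, 1) -> (-5, -1)

(-5, -1)


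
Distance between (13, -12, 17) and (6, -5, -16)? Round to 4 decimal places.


d = sqrt((6-13)^2 + (-5--12)^2 + (-16-17)^2) = 34.4529

34.4529


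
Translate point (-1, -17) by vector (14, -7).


Translation: (x+dx, y+dy) = (-1+14, -17+-7) = (13, -24)

(13, -24)


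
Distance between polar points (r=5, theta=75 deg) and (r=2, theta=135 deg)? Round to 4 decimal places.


d = sqrt(r1^2 + r2^2 - 2*r1*r2*cos(t2-t1))
d = sqrt(5^2 + 2^2 - 2*5*2*cos(135-75)) = 4.3589

4.3589


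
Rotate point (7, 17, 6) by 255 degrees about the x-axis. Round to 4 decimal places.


x' = 7
y' = 17*cos(255) - 6*sin(255) = 1.3956
z' = 17*sin(255) + 6*cos(255) = -17.9737

(7, 1.3956, -17.9737)


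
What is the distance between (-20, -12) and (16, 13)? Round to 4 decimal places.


d = sqrt((16--20)^2 + (13--12)^2) = 43.8292

43.8292


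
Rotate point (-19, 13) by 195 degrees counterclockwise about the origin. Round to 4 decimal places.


x' = -19*cos(195) - 13*sin(195) = 21.7172
y' = -19*sin(195) + 13*cos(195) = -7.6395

(21.7172, -7.6395)


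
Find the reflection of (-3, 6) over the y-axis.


Reflection across y-axis: (x, y) -> (-x, y)
(-3, 6) -> (3, 6)

(3, 6)


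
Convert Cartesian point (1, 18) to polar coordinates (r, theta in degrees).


r = sqrt(1^2 + 18^2) = 18.0278
theta = atan2(18, 1) = 86.8202 degrees

r = 18.0278, theta = 86.8202 degrees


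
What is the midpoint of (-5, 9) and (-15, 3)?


Midpoint = ((-5+-15)/2, (9+3)/2) = (-10, 6)

(-10, 6)


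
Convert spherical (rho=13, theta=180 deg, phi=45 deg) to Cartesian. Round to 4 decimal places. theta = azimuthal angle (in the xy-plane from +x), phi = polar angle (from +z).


x = 13 * sin(45) * cos(180) = -9.1924
y = 13 * sin(45) * sin(180) = 0
z = 13 * cos(45) = 9.1924

(-9.1924, 0, 9.1924)


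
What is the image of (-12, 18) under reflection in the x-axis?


Reflection across x-axis: (x, y) -> (x, -y)
(-12, 18) -> (-12, -18)

(-12, -18)


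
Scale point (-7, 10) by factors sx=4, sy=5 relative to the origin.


Scaling: (x*sx, y*sy) = (-7*4, 10*5) = (-28, 50)

(-28, 50)


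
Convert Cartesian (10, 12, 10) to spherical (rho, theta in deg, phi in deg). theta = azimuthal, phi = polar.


rho = sqrt(10^2 + 12^2 + 10^2) = 18.5472
theta = atan2(12, 10) = 50.1944 deg
phi = acos(10/18.5472) = 57.3733 deg

rho = 18.5472, theta = 50.1944 deg, phi = 57.3733 deg


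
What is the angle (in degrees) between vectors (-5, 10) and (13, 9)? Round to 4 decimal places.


dot = -5*13 + 10*9 = 25
|u| = 11.1803, |v| = 15.8114
cos(angle) = 0.1414
angle = 81.8699 degrees

81.8699 degrees


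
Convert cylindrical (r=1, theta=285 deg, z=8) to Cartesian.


x = 1 * cos(285) = 0.2588
y = 1 * sin(285) = -0.9659
z = 8

(0.2588, -0.9659, 8)


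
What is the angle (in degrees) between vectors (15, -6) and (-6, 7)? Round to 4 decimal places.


dot = 15*-6 + -6*7 = -132
|u| = 16.1555, |v| = 9.2195
cos(angle) = -0.8862
angle = 152.4027 degrees

152.4027 degrees


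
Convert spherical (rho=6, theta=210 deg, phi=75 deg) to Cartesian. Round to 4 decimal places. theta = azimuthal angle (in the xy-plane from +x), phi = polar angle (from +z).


x = 6 * sin(75) * cos(210) = -5.0191
y = 6 * sin(75) * sin(210) = -2.8978
z = 6 * cos(75) = 1.5529

(-5.0191, -2.8978, 1.5529)


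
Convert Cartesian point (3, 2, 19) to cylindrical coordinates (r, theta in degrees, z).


r = sqrt(3^2 + 2^2) = 3.6056
theta = atan2(2, 3) = 33.6901 deg
z = 19

r = 3.6056, theta = 33.6901 deg, z = 19


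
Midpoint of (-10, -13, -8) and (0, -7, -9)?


Midpoint = ((-10+0)/2, (-13+-7)/2, (-8+-9)/2) = (-5, -10, -8.5)

(-5, -10, -8.5)


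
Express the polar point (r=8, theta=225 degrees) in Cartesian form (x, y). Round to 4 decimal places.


x = 8 * cos(225) = -5.6569
y = 8 * sin(225) = -5.6569

(-5.6569, -5.6569)


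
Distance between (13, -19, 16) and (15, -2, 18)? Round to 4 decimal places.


d = sqrt((15-13)^2 + (-2--19)^2 + (18-16)^2) = 17.2337

17.2337


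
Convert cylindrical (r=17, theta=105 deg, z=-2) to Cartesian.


x = 17 * cos(105) = -4.3999
y = 17 * sin(105) = 16.4207
z = -2

(-4.3999, 16.4207, -2)


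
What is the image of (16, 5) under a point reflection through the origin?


Reflection through origin: (x, y) -> (-x, -y)
(16, 5) -> (-16, -5)

(-16, -5)


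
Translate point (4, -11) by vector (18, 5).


Translation: (x+dx, y+dy) = (4+18, -11+5) = (22, -6)

(22, -6)


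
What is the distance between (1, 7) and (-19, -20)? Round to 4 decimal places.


d = sqrt((-19-1)^2 + (-20-7)^2) = 33.6006

33.6006


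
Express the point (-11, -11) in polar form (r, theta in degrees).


r = sqrt((-11)^2 + (-11)^2) = 15.5563
theta = atan2(-11, -11) = 225 degrees

r = 15.5563, theta = 225 degrees


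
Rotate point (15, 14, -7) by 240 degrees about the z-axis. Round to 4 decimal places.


x' = 15*cos(240) - 14*sin(240) = 4.6244
y' = 15*sin(240) + 14*cos(240) = -19.9904
z' = -7

(4.6244, -19.9904, -7)


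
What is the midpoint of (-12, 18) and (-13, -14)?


Midpoint = ((-12+-13)/2, (18+-14)/2) = (-12.5, 2)

(-12.5, 2)


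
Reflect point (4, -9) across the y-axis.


Reflection across y-axis: (x, y) -> (-x, y)
(4, -9) -> (-4, -9)

(-4, -9)


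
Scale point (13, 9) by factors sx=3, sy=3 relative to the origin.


Scaling: (x*sx, y*sy) = (13*3, 9*3) = (39, 27)

(39, 27)


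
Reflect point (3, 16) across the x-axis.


Reflection across x-axis: (x, y) -> (x, -y)
(3, 16) -> (3, -16)

(3, -16)


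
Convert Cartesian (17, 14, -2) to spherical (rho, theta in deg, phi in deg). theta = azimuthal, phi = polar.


rho = sqrt(17^2 + 14^2 + (-2)^2) = 22.1133
theta = atan2(14, 17) = 39.4725 deg
phi = acos(-2/22.1133) = 95.1891 deg

rho = 22.1133, theta = 39.4725 deg, phi = 95.1891 deg


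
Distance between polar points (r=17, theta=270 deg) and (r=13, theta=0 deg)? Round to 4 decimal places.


d = sqrt(r1^2 + r2^2 - 2*r1*r2*cos(t2-t1))
d = sqrt(17^2 + 13^2 - 2*17*13*cos(0-270)) = 21.4009

21.4009


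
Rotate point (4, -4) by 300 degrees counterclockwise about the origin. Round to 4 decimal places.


x' = 4*cos(300) - -4*sin(300) = -1.4641
y' = 4*sin(300) + -4*cos(300) = -5.4641

(-1.4641, -5.4641)


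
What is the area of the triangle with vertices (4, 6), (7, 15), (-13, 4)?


Area = |x1(y2-y3) + x2(y3-y1) + x3(y1-y2)| / 2
= |4*(15-4) + 7*(4-6) + -13*(6-15)| / 2
= 73.5

73.5


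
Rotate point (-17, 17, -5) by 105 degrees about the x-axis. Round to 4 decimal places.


x' = -17
y' = 17*cos(105) - -5*sin(105) = 0.4297
z' = 17*sin(105) + -5*cos(105) = 17.7148

(-17, 0.4297, 17.7148)


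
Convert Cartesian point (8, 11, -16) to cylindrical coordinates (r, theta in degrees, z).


r = sqrt(8^2 + 11^2) = 13.6015
theta = atan2(11, 8) = 53.9726 deg
z = -16

r = 13.6015, theta = 53.9726 deg, z = -16


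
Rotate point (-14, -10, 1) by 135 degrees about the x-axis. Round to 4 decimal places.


x' = -14
y' = -10*cos(135) - 1*sin(135) = 6.364
z' = -10*sin(135) + 1*cos(135) = -7.7782

(-14, 6.364, -7.7782)


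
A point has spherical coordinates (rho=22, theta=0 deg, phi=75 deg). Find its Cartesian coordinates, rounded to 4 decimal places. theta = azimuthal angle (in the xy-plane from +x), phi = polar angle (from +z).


x = 22 * sin(75) * cos(0) = 21.2504
y = 22 * sin(75) * sin(0) = 0
z = 22 * cos(75) = 5.694

(21.2504, 0, 5.694)


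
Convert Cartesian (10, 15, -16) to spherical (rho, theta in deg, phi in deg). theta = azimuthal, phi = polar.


rho = sqrt(10^2 + 15^2 + (-16)^2) = 24.1039
theta = atan2(15, 10) = 56.3099 deg
phi = acos(-16/24.1039) = 131.5897 deg

rho = 24.1039, theta = 56.3099 deg, phi = 131.5897 deg


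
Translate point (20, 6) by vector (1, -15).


Translation: (x+dx, y+dy) = (20+1, 6+-15) = (21, -9)

(21, -9)


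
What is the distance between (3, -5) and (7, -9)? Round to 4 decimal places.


d = sqrt((7-3)^2 + (-9--5)^2) = 5.6569

5.6569


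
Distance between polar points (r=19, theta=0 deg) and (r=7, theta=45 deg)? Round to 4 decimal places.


d = sqrt(r1^2 + r2^2 - 2*r1*r2*cos(t2-t1))
d = sqrt(19^2 + 7^2 - 2*19*7*cos(45-0)) = 14.8966

14.8966


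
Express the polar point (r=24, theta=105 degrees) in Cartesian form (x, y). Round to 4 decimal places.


x = 24 * cos(105) = -6.2117
y = 24 * sin(105) = 23.1822

(-6.2117, 23.1822)


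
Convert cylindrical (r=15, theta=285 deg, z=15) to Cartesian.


x = 15 * cos(285) = 3.8823
y = 15 * sin(285) = -14.4889
z = 15

(3.8823, -14.4889, 15)


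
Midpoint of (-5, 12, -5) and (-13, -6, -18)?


Midpoint = ((-5+-13)/2, (12+-6)/2, (-5+-18)/2) = (-9, 3, -11.5)

(-9, 3, -11.5)


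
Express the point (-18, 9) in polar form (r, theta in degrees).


r = sqrt((-18)^2 + 9^2) = 20.1246
theta = atan2(9, -18) = 153.4349 degrees

r = 20.1246, theta = 153.4349 degrees


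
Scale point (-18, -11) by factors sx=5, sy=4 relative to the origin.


Scaling: (x*sx, y*sy) = (-18*5, -11*4) = (-90, -44)

(-90, -44)


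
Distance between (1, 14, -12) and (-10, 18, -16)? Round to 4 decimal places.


d = sqrt((-10-1)^2 + (18-14)^2 + (-16--12)^2) = 12.3693

12.3693


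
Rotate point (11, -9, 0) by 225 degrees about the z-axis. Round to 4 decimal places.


x' = 11*cos(225) - -9*sin(225) = -14.1421
y' = 11*sin(225) + -9*cos(225) = -1.4142
z' = 0

(-14.1421, -1.4142, 0)


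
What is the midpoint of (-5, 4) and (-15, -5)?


Midpoint = ((-5+-15)/2, (4+-5)/2) = (-10, -0.5)

(-10, -0.5)


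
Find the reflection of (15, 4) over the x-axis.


Reflection across x-axis: (x, y) -> (x, -y)
(15, 4) -> (15, -4)

(15, -4)


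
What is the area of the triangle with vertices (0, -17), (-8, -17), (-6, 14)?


Area = |x1(y2-y3) + x2(y3-y1) + x3(y1-y2)| / 2
= |0*(-17-14) + -8*(14--17) + -6*(-17--17)| / 2
= 124

124


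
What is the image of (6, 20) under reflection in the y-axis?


Reflection across y-axis: (x, y) -> (-x, y)
(6, 20) -> (-6, 20)

(-6, 20)


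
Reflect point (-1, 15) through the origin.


Reflection through origin: (x, y) -> (-x, -y)
(-1, 15) -> (1, -15)

(1, -15)


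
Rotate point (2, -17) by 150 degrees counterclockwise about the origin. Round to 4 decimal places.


x' = 2*cos(150) - -17*sin(150) = 6.7679
y' = 2*sin(150) + -17*cos(150) = 15.7224

(6.7679, 15.7224)


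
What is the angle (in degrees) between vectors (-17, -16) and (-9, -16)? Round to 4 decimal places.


dot = -17*-9 + -16*-16 = 409
|u| = 23.3452, |v| = 18.3576
cos(angle) = 0.9544
angle = 17.378 degrees

17.378 degrees


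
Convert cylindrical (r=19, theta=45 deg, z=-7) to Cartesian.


x = 19 * cos(45) = 13.435
y = 19 * sin(45) = 13.435
z = -7

(13.435, 13.435, -7)


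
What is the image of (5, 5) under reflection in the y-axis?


Reflection across y-axis: (x, y) -> (-x, y)
(5, 5) -> (-5, 5)

(-5, 5)


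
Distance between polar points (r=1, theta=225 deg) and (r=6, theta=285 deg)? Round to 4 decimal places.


d = sqrt(r1^2 + r2^2 - 2*r1*r2*cos(t2-t1))
d = sqrt(1^2 + 6^2 - 2*1*6*cos(285-225)) = 5.5678

5.5678


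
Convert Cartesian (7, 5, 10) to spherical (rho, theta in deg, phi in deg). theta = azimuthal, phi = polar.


rho = sqrt(7^2 + 5^2 + 10^2) = 13.1909
theta = atan2(5, 7) = 35.5377 deg
phi = acos(10/13.1909) = 40.7032 deg

rho = 13.1909, theta = 35.5377 deg, phi = 40.7032 deg


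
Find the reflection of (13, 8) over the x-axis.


Reflection across x-axis: (x, y) -> (x, -y)
(13, 8) -> (13, -8)

(13, -8)


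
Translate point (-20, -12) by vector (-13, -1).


Translation: (x+dx, y+dy) = (-20+-13, -12+-1) = (-33, -13)

(-33, -13)


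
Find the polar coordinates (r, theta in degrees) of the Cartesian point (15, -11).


r = sqrt(15^2 + (-11)^2) = 18.6011
theta = atan2(-11, 15) = 323.7462 degrees

r = 18.6011, theta = 323.7462 degrees


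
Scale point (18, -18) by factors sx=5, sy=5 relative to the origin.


Scaling: (x*sx, y*sy) = (18*5, -18*5) = (90, -90)

(90, -90)


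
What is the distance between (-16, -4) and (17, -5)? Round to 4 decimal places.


d = sqrt((17--16)^2 + (-5--4)^2) = 33.0151

33.0151


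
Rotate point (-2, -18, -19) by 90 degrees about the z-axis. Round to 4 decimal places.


x' = -2*cos(90) - -18*sin(90) = 18
y' = -2*sin(90) + -18*cos(90) = -2
z' = -19

(18, -2, -19)


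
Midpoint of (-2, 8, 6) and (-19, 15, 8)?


Midpoint = ((-2+-19)/2, (8+15)/2, (6+8)/2) = (-10.5, 11.5, 7)

(-10.5, 11.5, 7)


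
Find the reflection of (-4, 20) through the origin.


Reflection through origin: (x, y) -> (-x, -y)
(-4, 20) -> (4, -20)

(4, -20)


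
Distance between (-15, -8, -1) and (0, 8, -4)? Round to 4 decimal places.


d = sqrt((0--15)^2 + (8--8)^2 + (-4--1)^2) = 22.1359

22.1359


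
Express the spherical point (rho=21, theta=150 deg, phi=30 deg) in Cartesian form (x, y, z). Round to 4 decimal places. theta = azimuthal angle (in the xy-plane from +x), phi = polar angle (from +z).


x = 21 * sin(30) * cos(150) = -9.0933
y = 21 * sin(30) * sin(150) = 5.25
z = 21 * cos(30) = 18.1865

(-9.0933, 5.25, 18.1865)


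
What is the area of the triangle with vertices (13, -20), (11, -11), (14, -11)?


Area = |x1(y2-y3) + x2(y3-y1) + x3(y1-y2)| / 2
= |13*(-11--11) + 11*(-11--20) + 14*(-20--11)| / 2
= 13.5

13.5


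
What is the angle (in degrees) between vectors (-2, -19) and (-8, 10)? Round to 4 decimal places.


dot = -2*-8 + -19*10 = -174
|u| = 19.105, |v| = 12.8062
cos(angle) = -0.7112
angle = 135.3312 degrees

135.3312 degrees


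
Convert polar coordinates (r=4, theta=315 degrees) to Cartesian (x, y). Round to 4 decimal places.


x = 4 * cos(315) = 2.8284
y = 4 * sin(315) = -2.8284

(2.8284, -2.8284)


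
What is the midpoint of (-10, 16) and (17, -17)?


Midpoint = ((-10+17)/2, (16+-17)/2) = (3.5, -0.5)

(3.5, -0.5)


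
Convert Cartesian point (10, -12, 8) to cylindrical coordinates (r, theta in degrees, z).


r = sqrt(10^2 + (-12)^2) = 15.6205
theta = atan2(-12, 10) = 309.8056 deg
z = 8

r = 15.6205, theta = 309.8056 deg, z = 8


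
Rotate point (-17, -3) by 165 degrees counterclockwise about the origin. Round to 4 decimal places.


x' = -17*cos(165) - -3*sin(165) = 17.1972
y' = -17*sin(165) + -3*cos(165) = -1.5021

(17.1972, -1.5021)


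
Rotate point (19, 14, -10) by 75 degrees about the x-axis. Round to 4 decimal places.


x' = 19
y' = 14*cos(75) - -10*sin(75) = 13.2827
z' = 14*sin(75) + -10*cos(75) = 10.9348

(19, 13.2827, 10.9348)


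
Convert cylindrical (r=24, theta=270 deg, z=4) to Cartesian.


x = 24 * cos(270) = 0
y = 24 * sin(270) = -24
z = 4

(0, -24, 4)


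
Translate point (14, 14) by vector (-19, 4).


Translation: (x+dx, y+dy) = (14+-19, 14+4) = (-5, 18)

(-5, 18)


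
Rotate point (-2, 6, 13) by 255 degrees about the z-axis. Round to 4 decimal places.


x' = -2*cos(255) - 6*sin(255) = 6.3132
y' = -2*sin(255) + 6*cos(255) = 0.3789
z' = 13

(6.3132, 0.3789, 13)


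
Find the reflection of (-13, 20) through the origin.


Reflection through origin: (x, y) -> (-x, -y)
(-13, 20) -> (13, -20)

(13, -20)


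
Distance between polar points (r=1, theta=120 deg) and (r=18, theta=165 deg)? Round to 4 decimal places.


d = sqrt(r1^2 + r2^2 - 2*r1*r2*cos(t2-t1))
d = sqrt(1^2 + 18^2 - 2*1*18*cos(165-120)) = 17.3073

17.3073


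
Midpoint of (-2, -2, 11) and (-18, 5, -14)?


Midpoint = ((-2+-18)/2, (-2+5)/2, (11+-14)/2) = (-10, 1.5, -1.5)

(-10, 1.5, -1.5)


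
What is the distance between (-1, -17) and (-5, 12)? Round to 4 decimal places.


d = sqrt((-5--1)^2 + (12--17)^2) = 29.2746

29.2746


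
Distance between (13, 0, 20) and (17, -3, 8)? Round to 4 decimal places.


d = sqrt((17-13)^2 + (-3-0)^2 + (8-20)^2) = 13

13


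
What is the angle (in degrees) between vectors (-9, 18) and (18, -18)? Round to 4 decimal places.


dot = -9*18 + 18*-18 = -486
|u| = 20.1246, |v| = 25.4558
cos(angle) = -0.9487
angle = 161.5651 degrees

161.5651 degrees


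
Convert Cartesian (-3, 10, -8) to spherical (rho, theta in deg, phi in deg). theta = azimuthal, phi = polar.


rho = sqrt((-3)^2 + 10^2 + (-8)^2) = 13.1529
theta = atan2(10, -3) = 106.6992 deg
phi = acos(-8/13.1529) = 127.4615 deg

rho = 13.1529, theta = 106.6992 deg, phi = 127.4615 deg


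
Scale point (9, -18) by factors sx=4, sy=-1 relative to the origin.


Scaling: (x*sx, y*sy) = (9*4, -18*-1) = (36, 18)

(36, 18)


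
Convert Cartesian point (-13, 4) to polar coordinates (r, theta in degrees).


r = sqrt((-13)^2 + 4^2) = 13.6015
theta = atan2(4, -13) = 162.8973 degrees

r = 13.6015, theta = 162.8973 degrees


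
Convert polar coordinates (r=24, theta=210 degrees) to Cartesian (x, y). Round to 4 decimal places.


x = 24 * cos(210) = -20.7846
y = 24 * sin(210) = -12

(-20.7846, -12)


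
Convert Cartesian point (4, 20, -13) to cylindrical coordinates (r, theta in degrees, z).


r = sqrt(4^2 + 20^2) = 20.3961
theta = atan2(20, 4) = 78.6901 deg
z = -13

r = 20.3961, theta = 78.6901 deg, z = -13


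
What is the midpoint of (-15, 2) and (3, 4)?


Midpoint = ((-15+3)/2, (2+4)/2) = (-6, 3)

(-6, 3)


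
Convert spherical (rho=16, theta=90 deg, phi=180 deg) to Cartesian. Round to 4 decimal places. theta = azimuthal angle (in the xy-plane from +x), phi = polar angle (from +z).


x = 16 * sin(180) * cos(90) = 0
y = 16 * sin(180) * sin(90) = 0
z = 16 * cos(180) = -16

(0, 0, -16)


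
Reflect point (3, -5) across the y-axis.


Reflection across y-axis: (x, y) -> (-x, y)
(3, -5) -> (-3, -5)

(-3, -5)


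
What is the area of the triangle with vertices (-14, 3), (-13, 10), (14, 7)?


Area = |x1(y2-y3) + x2(y3-y1) + x3(y1-y2)| / 2
= |-14*(10-7) + -13*(7-3) + 14*(3-10)| / 2
= 96

96


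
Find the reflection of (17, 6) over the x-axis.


Reflection across x-axis: (x, y) -> (x, -y)
(17, 6) -> (17, -6)

(17, -6)


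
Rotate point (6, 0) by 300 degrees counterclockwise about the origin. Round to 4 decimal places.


x' = 6*cos(300) - 0*sin(300) = 3
y' = 6*sin(300) + 0*cos(300) = -5.1962

(3, -5.1962)


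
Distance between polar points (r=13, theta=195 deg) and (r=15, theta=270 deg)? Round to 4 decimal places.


d = sqrt(r1^2 + r2^2 - 2*r1*r2*cos(t2-t1))
d = sqrt(13^2 + 15^2 - 2*13*15*cos(270-195)) = 17.119

17.119


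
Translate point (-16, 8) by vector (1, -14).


Translation: (x+dx, y+dy) = (-16+1, 8+-14) = (-15, -6)

(-15, -6)


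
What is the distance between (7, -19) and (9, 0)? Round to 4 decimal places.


d = sqrt((9-7)^2 + (0--19)^2) = 19.105

19.105


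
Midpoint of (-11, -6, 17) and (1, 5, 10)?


Midpoint = ((-11+1)/2, (-6+5)/2, (17+10)/2) = (-5, -0.5, 13.5)

(-5, -0.5, 13.5)


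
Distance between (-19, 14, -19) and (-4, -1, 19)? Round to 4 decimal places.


d = sqrt((-4--19)^2 + (-1-14)^2 + (19--19)^2) = 43.5201

43.5201


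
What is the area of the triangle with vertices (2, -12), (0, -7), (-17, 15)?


Area = |x1(y2-y3) + x2(y3-y1) + x3(y1-y2)| / 2
= |2*(-7-15) + 0*(15--12) + -17*(-12--7)| / 2
= 20.5

20.5


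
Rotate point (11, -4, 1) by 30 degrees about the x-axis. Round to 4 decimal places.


x' = 11
y' = -4*cos(30) - 1*sin(30) = -3.9641
z' = -4*sin(30) + 1*cos(30) = -1.134

(11, -3.9641, -1.134)


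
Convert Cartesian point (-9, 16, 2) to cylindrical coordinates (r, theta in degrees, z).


r = sqrt((-9)^2 + 16^2) = 18.3576
theta = atan2(16, -9) = 119.3578 deg
z = 2

r = 18.3576, theta = 119.3578 deg, z = 2


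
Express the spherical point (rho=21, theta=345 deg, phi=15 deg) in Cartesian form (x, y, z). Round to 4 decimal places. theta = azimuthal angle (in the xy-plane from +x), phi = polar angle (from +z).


x = 21 * sin(15) * cos(345) = 5.25
y = 21 * sin(15) * sin(345) = -1.4067
z = 21 * cos(15) = 20.2844

(5.25, -1.4067, 20.2844)


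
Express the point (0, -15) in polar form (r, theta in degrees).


r = sqrt(0^2 + (-15)^2) = 15
theta = atan2(-15, 0) = 270 degrees

r = 15, theta = 270 degrees


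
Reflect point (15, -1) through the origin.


Reflection through origin: (x, y) -> (-x, -y)
(15, -1) -> (-15, 1)

(-15, 1)


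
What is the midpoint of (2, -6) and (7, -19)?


Midpoint = ((2+7)/2, (-6+-19)/2) = (4.5, -12.5)

(4.5, -12.5)


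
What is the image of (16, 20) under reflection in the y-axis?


Reflection across y-axis: (x, y) -> (-x, y)
(16, 20) -> (-16, 20)

(-16, 20)


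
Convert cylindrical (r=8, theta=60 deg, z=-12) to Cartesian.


x = 8 * cos(60) = 4
y = 8 * sin(60) = 6.9282
z = -12

(4, 6.9282, -12)


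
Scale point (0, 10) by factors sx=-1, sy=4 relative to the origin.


Scaling: (x*sx, y*sy) = (0*-1, 10*4) = (0, 40)

(0, 40)


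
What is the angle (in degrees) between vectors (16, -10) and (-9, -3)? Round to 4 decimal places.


dot = 16*-9 + -10*-3 = -114
|u| = 18.868, |v| = 9.4868
cos(angle) = -0.6369
angle = 129.5597 degrees

129.5597 degrees


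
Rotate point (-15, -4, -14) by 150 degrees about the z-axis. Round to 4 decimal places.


x' = -15*cos(150) - -4*sin(150) = 14.9904
y' = -15*sin(150) + -4*cos(150) = -4.0359
z' = -14

(14.9904, -4.0359, -14)


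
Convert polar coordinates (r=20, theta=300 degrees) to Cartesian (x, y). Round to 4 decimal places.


x = 20 * cos(300) = 10
y = 20 * sin(300) = -17.3205

(10, -17.3205)


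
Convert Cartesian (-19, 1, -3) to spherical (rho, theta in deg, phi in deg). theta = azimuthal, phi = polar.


rho = sqrt((-19)^2 + 1^2 + (-3)^2) = 19.2614
theta = atan2(1, -19) = 176.9872 deg
phi = acos(-3/19.2614) = 98.9604 deg

rho = 19.2614, theta = 176.9872 deg, phi = 98.9604 deg


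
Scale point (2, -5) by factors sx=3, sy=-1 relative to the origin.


Scaling: (x*sx, y*sy) = (2*3, -5*-1) = (6, 5)

(6, 5)


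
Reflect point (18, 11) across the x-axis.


Reflection across x-axis: (x, y) -> (x, -y)
(18, 11) -> (18, -11)

(18, -11)


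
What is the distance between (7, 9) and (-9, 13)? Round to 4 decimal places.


d = sqrt((-9-7)^2 + (13-9)^2) = 16.4924

16.4924


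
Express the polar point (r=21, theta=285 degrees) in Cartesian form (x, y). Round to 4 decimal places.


x = 21 * cos(285) = 5.4352
y = 21 * sin(285) = -20.2844

(5.4352, -20.2844)


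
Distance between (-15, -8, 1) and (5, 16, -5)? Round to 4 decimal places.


d = sqrt((5--15)^2 + (16--8)^2 + (-5-1)^2) = 31.8119

31.8119


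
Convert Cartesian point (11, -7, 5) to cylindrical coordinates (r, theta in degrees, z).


r = sqrt(11^2 + (-7)^2) = 13.0384
theta = atan2(-7, 11) = 327.5288 deg
z = 5

r = 13.0384, theta = 327.5288 deg, z = 5


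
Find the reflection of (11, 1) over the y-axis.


Reflection across y-axis: (x, y) -> (-x, y)
(11, 1) -> (-11, 1)

(-11, 1)


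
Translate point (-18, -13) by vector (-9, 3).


Translation: (x+dx, y+dy) = (-18+-9, -13+3) = (-27, -10)

(-27, -10)


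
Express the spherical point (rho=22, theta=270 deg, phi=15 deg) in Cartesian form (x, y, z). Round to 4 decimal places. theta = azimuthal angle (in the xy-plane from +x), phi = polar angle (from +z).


x = 22 * sin(15) * cos(270) = 0
y = 22 * sin(15) * sin(270) = -5.694
z = 22 * cos(15) = 21.2504

(0, -5.694, 21.2504)


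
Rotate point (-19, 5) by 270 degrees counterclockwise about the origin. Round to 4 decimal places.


x' = -19*cos(270) - 5*sin(270) = 5
y' = -19*sin(270) + 5*cos(270) = 19

(5, 19)


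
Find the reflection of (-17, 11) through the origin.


Reflection through origin: (x, y) -> (-x, -y)
(-17, 11) -> (17, -11)

(17, -11)


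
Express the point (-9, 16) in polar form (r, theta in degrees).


r = sqrt((-9)^2 + 16^2) = 18.3576
theta = atan2(16, -9) = 119.3578 degrees

r = 18.3576, theta = 119.3578 degrees


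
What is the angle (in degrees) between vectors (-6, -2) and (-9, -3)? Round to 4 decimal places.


dot = -6*-9 + -2*-3 = 60
|u| = 6.3246, |v| = 9.4868
cos(angle) = 1
angle = 0 degrees

0 degrees


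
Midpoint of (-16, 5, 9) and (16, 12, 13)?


Midpoint = ((-16+16)/2, (5+12)/2, (9+13)/2) = (0, 8.5, 11)

(0, 8.5, 11)


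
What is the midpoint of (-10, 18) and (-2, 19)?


Midpoint = ((-10+-2)/2, (18+19)/2) = (-6, 18.5)

(-6, 18.5)


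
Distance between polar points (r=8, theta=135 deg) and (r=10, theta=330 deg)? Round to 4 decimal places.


d = sqrt(r1^2 + r2^2 - 2*r1*r2*cos(t2-t1))
d = sqrt(8^2 + 10^2 - 2*8*10*cos(330-135)) = 17.8479

17.8479


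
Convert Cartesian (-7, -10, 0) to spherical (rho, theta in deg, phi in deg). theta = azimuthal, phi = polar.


rho = sqrt((-7)^2 + (-10)^2 + 0^2) = 12.2066
theta = atan2(-10, -7) = 235.008 deg
phi = acos(0/12.2066) = 90 deg

rho = 12.2066, theta = 235.008 deg, phi = 90 deg


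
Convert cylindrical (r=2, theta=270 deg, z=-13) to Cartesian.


x = 2 * cos(270) = 0
y = 2 * sin(270) = -2
z = -13

(0, -2, -13)


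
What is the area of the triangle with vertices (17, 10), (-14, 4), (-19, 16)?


Area = |x1(y2-y3) + x2(y3-y1) + x3(y1-y2)| / 2
= |17*(4-16) + -14*(16-10) + -19*(10-4)| / 2
= 201

201


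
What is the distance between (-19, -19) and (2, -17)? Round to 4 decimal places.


d = sqrt((2--19)^2 + (-17--19)^2) = 21.095

21.095


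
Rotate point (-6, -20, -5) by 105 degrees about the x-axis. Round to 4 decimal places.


x' = -6
y' = -20*cos(105) - -5*sin(105) = 10.006
z' = -20*sin(105) + -5*cos(105) = -18.0244

(-6, 10.006, -18.0244)


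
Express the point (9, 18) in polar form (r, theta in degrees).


r = sqrt(9^2 + 18^2) = 20.1246
theta = atan2(18, 9) = 63.4349 degrees

r = 20.1246, theta = 63.4349 degrees


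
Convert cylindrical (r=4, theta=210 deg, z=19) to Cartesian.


x = 4 * cos(210) = -3.4641
y = 4 * sin(210) = -2
z = 19

(-3.4641, -2, 19)


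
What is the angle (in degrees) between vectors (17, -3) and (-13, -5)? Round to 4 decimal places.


dot = 17*-13 + -3*-5 = -206
|u| = 17.2627, |v| = 13.9284
cos(angle) = -0.8568
angle = 148.9545 degrees

148.9545 degrees


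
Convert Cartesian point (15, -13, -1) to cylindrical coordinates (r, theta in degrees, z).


r = sqrt(15^2 + (-13)^2) = 19.8494
theta = atan2(-13, 15) = 319.0856 deg
z = -1

r = 19.8494, theta = 319.0856 deg, z = -1


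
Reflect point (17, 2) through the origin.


Reflection through origin: (x, y) -> (-x, -y)
(17, 2) -> (-17, -2)

(-17, -2)


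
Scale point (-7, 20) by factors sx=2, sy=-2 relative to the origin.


Scaling: (x*sx, y*sy) = (-7*2, 20*-2) = (-14, -40)

(-14, -40)


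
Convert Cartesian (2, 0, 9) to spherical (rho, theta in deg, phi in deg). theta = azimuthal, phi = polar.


rho = sqrt(2^2 + 0^2 + 9^2) = 9.2195
theta = atan2(0, 2) = 0 deg
phi = acos(9/9.2195) = 12.5288 deg

rho = 9.2195, theta = 0 deg, phi = 12.5288 deg


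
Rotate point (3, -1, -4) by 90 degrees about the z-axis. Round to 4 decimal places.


x' = 3*cos(90) - -1*sin(90) = 1
y' = 3*sin(90) + -1*cos(90) = 3
z' = -4

(1, 3, -4)


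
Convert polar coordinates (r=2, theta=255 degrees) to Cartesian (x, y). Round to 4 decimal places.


x = 2 * cos(255) = -0.5176
y = 2 * sin(255) = -1.9319

(-0.5176, -1.9319)


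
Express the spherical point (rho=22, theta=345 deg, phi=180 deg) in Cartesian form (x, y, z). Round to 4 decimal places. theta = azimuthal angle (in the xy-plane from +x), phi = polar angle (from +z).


x = 22 * sin(180) * cos(345) = 0
y = 22 * sin(180) * sin(345) = 0
z = 22 * cos(180) = -22

(0, 0, -22)
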